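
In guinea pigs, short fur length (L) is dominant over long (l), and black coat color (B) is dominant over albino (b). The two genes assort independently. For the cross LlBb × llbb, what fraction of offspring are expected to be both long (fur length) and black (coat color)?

Dihybrid cross LlBb × llbb — consider each gene separately:
fur length: Ll × ll → 2 Ll, 2 ll → 2 L_ : 2 ll (out of 4)
coat color: Bb × bb → 2 Bb, 2 bb → 2 B_ : 2 bb (out of 4)
Looking for: long (ll) and black (B_)
P(long) = 2/4, P(black) = 2/4
P(both) = 2/4 × 2/4 = 4/16 = 1/4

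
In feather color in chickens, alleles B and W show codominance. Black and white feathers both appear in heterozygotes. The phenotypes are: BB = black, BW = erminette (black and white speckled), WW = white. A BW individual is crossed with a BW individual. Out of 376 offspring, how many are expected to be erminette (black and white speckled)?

Punnett square for BW × BW:
Offspring genotypes: 1 BB, 2 BW, 1 WW
Phenotype counts: 1 black, 2 erminette (black and white speckled), 1 white
erminette (black and white speckled): 2 out of 4 → fraction 1/2
Expected count = 1/2 × 376 = 188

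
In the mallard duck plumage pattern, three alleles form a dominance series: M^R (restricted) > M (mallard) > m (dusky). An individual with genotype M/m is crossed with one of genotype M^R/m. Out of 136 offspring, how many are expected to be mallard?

Cross: M/m × M^R/m
Allele dominance: M^R > M > m
Offspring genotypes: 1 M^R/M, 1 M/m, 1 M^R/m, 1 m/m
Phenotype counts: 2 restricted, 1 mallard, 1 dusky
mallard: 1 out of 4 → fraction 1/4
Expected count = 1/4 × 136 = 34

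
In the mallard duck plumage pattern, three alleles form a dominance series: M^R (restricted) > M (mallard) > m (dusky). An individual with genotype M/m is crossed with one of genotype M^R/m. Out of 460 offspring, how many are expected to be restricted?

Cross: M/m × M^R/m
Allele dominance: M^R > M > m
Offspring genotypes: 1 M^R/M, 1 M/m, 1 M^R/m, 1 m/m
Phenotype counts: 2 restricted, 1 mallard, 1 dusky
restricted: 2 out of 4 → fraction 1/2
Expected count = 1/2 × 460 = 230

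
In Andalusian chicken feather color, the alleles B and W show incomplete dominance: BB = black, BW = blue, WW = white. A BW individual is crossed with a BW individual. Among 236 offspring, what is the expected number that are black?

Punnett square for BW × BW:
Offspring genotypes: 1 BB, 2 BW, 1 WW
Phenotype counts: 1 black, 2 blue, 1 white
black: 1 out of 4 → fraction 1/4
Expected count = 1/4 × 236 = 59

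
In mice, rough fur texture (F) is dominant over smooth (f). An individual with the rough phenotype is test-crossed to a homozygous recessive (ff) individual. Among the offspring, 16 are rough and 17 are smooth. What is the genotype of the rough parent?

Test cross: ? × ff
Offspring: 16 rough, 17 smooth — approximately 1:1.
A 1:1 ratio in a test cross indicates the unknown parent is heterozygous (Ff).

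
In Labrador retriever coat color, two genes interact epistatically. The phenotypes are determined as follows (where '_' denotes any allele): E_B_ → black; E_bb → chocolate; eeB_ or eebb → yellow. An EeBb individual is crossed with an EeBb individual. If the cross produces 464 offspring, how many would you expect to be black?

Cross: EeBb × EeBb — consider each gene separately:
E gene: Ee × Ee → 1 EE, 2 Ee, 1 ee → 3 E_ : 1 ee (out of 4)
B gene: Bb × Bb → 1 BB, 2 Bb, 1 bb → 3 B_ : 1 bb (out of 4)
Genotype classes (out of 4 × 4 = 16): E_B_ = 3×3 = 9; E_bb = 3×1 = 3; eeB_ = 1×3 = 3; eebb = 1×1 = 1
Apply the phenotype rules: E_B_ (9) → black; E_bb (3) → chocolate; eeB_ (3) + eebb (1) → yellow
Phenotype counts (out of 16): 9 black, 3 chocolate, 4 yellow
black: 9 out of 16 → fraction 9/16
Expected count = 9/16 × 464 = 261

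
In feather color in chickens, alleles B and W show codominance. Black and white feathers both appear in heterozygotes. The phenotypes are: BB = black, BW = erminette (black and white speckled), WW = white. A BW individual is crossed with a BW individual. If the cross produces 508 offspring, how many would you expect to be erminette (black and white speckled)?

Punnett square for BW × BW:
Offspring genotypes: 1 BB, 2 BW, 1 WW
Phenotype counts: 1 black, 2 erminette (black and white speckled), 1 white
erminette (black and white speckled): 2 out of 4 → fraction 1/2
Expected count = 1/2 × 508 = 254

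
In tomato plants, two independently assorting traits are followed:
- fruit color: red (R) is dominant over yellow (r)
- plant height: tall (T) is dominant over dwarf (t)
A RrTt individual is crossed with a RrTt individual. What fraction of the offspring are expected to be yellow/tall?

Dihybrid cross RrTt × RrTt — consider each gene separately:
fruit color: Rr × Rr → 1 RR, 2 Rr, 1 rr → 3 R_ : 1 rr (out of 4)
plant height: Tt × Tt → 1 TT, 2 Tt, 1 tt → 3 T_ : 1 tt (out of 4)
Combine (counts out of 4 × 4 = 16): red/tall (R_T_) = 3×3 = 9; red/dwarf (R_tt) = 3×1 = 3; yellow/tall (rrT_) = 1×3 = 3; yellow/dwarf (rrtt) = 1×1 = 1
Phenotype counts (out of 16): 9 red/tall, 3 red/dwarf, 3 yellow/tall, 1 yellow/dwarf
yellow/tall: 3 out of 16
Probability: 3/16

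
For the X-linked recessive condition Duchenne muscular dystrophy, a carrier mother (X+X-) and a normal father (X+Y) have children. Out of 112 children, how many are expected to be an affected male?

Cross: X+X- × X+Y
Offspring: 1 X+X+, 1 X+Y, 1 X+X-, 1 X-Y
Probability of an affected male: 1/4
Expected count = 1/4 × 112 = 28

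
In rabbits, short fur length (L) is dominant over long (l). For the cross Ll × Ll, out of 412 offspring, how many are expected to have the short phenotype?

Punnett square for Ll × Ll:
Offspring genotypes: 1 LL, 2 Ll, 1 ll
Total offspring: 4
Count with target: 3
Probability: 3/4
Expected count = 3/4 × 412 = 309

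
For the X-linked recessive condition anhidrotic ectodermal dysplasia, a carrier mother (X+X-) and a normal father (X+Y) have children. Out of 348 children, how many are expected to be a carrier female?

Cross: X+X- × X+Y
Offspring: 1 X+X+, 1 X+Y, 1 X+X-, 1 X-Y
Probability of a carrier female: 1/4
Expected count = 1/4 × 348 = 87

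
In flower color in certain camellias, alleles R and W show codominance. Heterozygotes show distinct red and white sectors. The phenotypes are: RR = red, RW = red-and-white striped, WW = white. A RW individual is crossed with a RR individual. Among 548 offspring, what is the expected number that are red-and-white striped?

Punnett square for RW × RR:
Offspring genotypes: 2 RR, 2 RW
Phenotype counts: 2 red, 2 red-and-white striped
red-and-white striped: 2 out of 4 → fraction 1/2
Expected count = 1/2 × 548 = 274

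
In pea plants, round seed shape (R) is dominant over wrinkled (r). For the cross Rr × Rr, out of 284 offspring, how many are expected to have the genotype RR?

Punnett square for Rr × Rr:
Offspring genotypes: 1 RR, 2 Rr, 1 rr
Total offspring: 4
Count with target: 1
Probability: 1/4
Expected count = 1/4 × 284 = 71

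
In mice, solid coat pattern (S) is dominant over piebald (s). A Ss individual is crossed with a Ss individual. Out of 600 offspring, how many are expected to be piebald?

Punnett square for Ss × Ss:
Offspring genotypes: 1 SS, 2 Ss, 1 ss
solid: 3, piebald: 1
piebald: 1 out of 4 → fraction 1/4
Expected count = 1/4 × 600 = 150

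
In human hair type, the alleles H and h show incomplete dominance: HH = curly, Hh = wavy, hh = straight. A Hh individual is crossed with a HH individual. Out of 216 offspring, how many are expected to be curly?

Punnett square for Hh × HH:
Offspring genotypes: 2 HH, 2 Hh
Phenotype counts: 2 curly, 2 wavy
curly: 2 out of 4 → fraction 1/2
Expected count = 1/2 × 216 = 108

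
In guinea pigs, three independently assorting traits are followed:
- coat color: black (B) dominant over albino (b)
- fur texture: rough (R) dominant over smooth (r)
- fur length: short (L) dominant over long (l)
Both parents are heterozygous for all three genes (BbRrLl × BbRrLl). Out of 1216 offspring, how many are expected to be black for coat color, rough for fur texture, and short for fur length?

Trihybrid cross: BbRrLl × BbRrLl
Each trait segregates independently with a 3:1 phenotypic ratio, so each gene contributes 3/4 (dominant) or 1/4 (recessive).
Target: black (coat color), rough (fur texture), short (fur length)
Probability = product of independent per-trait probabilities
= 3/4 × 3/4 × 3/4 = 27/64
Expected count = 27/64 × 1216 = 513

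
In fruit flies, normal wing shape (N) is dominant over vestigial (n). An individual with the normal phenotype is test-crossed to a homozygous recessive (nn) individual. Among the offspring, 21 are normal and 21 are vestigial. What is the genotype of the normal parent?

Test cross: ? × nn
Offspring: 21 normal, 21 vestigial — approximately 1:1.
A 1:1 ratio in a test cross indicates the unknown parent is heterozygous (Nn).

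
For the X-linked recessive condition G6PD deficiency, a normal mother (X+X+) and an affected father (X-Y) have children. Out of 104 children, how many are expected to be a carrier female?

Cross: X+X+ × X-Y
Offspring: 2 X+X-, 2 X+Y
Probability of a carrier female: 2/4 = 1/2
Expected count = 1/2 × 104 = 52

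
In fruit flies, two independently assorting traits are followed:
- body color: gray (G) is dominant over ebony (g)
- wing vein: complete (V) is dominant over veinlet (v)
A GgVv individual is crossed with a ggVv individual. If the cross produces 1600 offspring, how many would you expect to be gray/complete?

Dihybrid cross GgVv × ggVv — consider each gene separately:
body color: Gg × gg → 2 Gg, 2 gg → 2 G_ : 2 gg (out of 4)
wing vein: Vv × Vv → 1 VV, 2 Vv, 1 vv → 3 V_ : 1 vv (out of 4)
Combine (counts out of 4 × 4 = 16): gray/complete (G_V_) = 2×3 = 6; gray/veinlet (G_vv) = 2×1 = 2; ebony/complete (ggV_) = 2×3 = 6; ebony/veinlet (ggvv) = 2×1 = 2
Phenotype counts (out of 16): 6 gray/complete, 2 gray/veinlet, 6 ebony/complete, 2 ebony/veinlet
gray/complete: 6 out of 16 → fraction 3/8
Expected count = 3/8 × 1600 = 600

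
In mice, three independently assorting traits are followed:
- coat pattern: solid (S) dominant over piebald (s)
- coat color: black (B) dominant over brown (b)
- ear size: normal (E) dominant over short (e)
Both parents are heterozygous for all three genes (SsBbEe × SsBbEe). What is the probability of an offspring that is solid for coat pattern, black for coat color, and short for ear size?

Trihybrid cross: SsBbEe × SsBbEe
Each trait segregates independently with a 3:1 phenotypic ratio, so each gene contributes 3/4 (dominant) or 1/4 (recessive).
Target: solid (coat pattern), black (coat color), short (ear size)
Probability = product of independent per-trait probabilities
= 3/4 × 3/4 × 1/4 = 9/64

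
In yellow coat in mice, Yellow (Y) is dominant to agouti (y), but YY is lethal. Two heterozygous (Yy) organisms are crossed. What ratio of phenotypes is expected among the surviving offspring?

Cross: Yy × Yy
Punnett square offspring (before lethality): 1 YY, 2 Yy, 1 yy
The YY genotype is lethal (embryos die); surviving offspring: 2 Yy, 1 yy
Ratio: 2 yellow : 1 agouti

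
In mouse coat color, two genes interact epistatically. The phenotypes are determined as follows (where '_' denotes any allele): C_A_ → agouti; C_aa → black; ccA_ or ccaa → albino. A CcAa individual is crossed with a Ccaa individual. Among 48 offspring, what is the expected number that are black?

Cross: CcAa × Ccaa — consider each gene separately:
C gene: Cc × Cc → 1 CC, 2 Cc, 1 cc → 3 C_ : 1 cc (out of 4)
A gene: Aa × aa → 2 Aa, 2 aa → 2 A_ : 2 aa (out of 4)
Genotype classes (out of 4 × 4 = 16): C_A_ = 3×2 = 6; C_aa = 3×2 = 6; ccA_ = 1×2 = 2; ccaa = 1×2 = 2
Apply the phenotype rules: C_A_ (6) → agouti; C_aa (6) → black; ccA_ (2) + ccaa (2) → albino
Phenotype counts (out of 16): 6 agouti, 6 black, 4 albino
black: 6 out of 16 → fraction 3/8
Expected count = 3/8 × 48 = 18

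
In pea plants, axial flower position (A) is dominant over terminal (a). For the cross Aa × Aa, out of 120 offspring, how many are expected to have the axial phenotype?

Punnett square for Aa × Aa:
Offspring genotypes: 1 AA, 2 Aa, 1 aa
Total offspring: 4
Count with target: 3
Probability: 3/4
Expected count = 3/4 × 120 = 90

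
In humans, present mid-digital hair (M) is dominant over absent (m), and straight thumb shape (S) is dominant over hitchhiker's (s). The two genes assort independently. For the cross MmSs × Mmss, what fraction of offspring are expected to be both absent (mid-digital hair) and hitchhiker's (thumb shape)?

Dihybrid cross MmSs × Mmss — consider each gene separately:
mid-digital hair: Mm × Mm → 1 MM, 2 Mm, 1 mm → 3 M_ : 1 mm (out of 4)
thumb shape: Ss × ss → 2 Ss, 2 ss → 2 S_ : 2 ss (out of 4)
Looking for: absent (mm) and hitchhiker's (ss)
P(absent) = 1/4, P(hitchhiker's) = 2/4
P(both) = 1/4 × 2/4 = 2/16 = 1/8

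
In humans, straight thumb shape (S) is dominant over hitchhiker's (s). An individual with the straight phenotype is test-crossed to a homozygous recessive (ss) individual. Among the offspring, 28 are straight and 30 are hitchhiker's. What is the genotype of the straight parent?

Test cross: ? × ss
Offspring: 28 straight, 30 hitchhiker's — approximately 1:1.
A 1:1 ratio in a test cross indicates the unknown parent is heterozygous (Ss).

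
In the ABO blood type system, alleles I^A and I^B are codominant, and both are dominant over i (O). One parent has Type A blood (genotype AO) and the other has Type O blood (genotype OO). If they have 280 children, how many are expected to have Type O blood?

Cross: AO × OO
Possible offspring genotypes: 2 AO, 2 OO
Blood type counts: 2 Type A, 2 Type O
Probability of Type O: 2/4 = 1/2
Expected count = 1/2 × 280 = 140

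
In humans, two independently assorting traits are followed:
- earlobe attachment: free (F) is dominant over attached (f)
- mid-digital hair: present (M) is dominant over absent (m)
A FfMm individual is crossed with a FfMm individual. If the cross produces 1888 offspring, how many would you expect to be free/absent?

Dihybrid cross FfMm × FfMm — consider each gene separately:
earlobe attachment: Ff × Ff → 1 FF, 2 Ff, 1 ff → 3 F_ : 1 ff (out of 4)
mid-digital hair: Mm × Mm → 1 MM, 2 Mm, 1 mm → 3 M_ : 1 mm (out of 4)
Combine (counts out of 4 × 4 = 16): free/present (F_M_) = 3×3 = 9; free/absent (F_mm) = 3×1 = 3; attached/present (ffM_) = 1×3 = 3; attached/absent (ffmm) = 1×1 = 1
Phenotype counts (out of 16): 9 free/present, 3 free/absent, 3 attached/present, 1 attached/absent
free/absent: 3 out of 16 → fraction 3/16
Expected count = 3/16 × 1888 = 354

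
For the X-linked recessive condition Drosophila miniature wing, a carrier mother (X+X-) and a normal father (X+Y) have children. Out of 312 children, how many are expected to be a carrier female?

Cross: X+X- × X+Y
Offspring: 1 X+X+, 1 X+Y, 1 X+X-, 1 X-Y
Probability of a carrier female: 1/4
Expected count = 1/4 × 312 = 78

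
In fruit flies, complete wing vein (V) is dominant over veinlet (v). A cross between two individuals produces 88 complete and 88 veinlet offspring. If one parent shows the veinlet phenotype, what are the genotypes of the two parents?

Observed offspring: 88 complete, 88 veinlet
The observed ratio simplifies to 1:1. One parent shows veinlet, so its genotype must be vv. A 1:1 offspring split requires the other parent to be heterozygous (Vv).
Parent genotypes: vv × Vv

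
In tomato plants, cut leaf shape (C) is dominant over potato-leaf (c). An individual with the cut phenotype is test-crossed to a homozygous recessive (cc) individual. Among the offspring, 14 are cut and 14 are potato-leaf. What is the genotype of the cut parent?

Test cross: ? × cc
Offspring: 14 cut, 14 potato-leaf — approximately 1:1.
A 1:1 ratio in a test cross indicates the unknown parent is heterozygous (Cc).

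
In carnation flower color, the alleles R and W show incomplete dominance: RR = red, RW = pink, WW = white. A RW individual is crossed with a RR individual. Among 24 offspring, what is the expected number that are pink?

Punnett square for RW × RR:
Offspring genotypes: 2 RR, 2 RW
Phenotype counts: 2 red, 2 pink
pink: 2 out of 4 → fraction 1/2
Expected count = 1/2 × 24 = 12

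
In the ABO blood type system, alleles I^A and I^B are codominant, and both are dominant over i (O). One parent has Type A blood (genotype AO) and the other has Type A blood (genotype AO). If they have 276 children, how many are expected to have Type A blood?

Cross: AO × AO
Possible offspring genotypes: 1 AA, 2 AO, 1 OO
Blood type counts: 3 Type A, 1 Type O
Probability of Type A: 3/4
Expected count = 3/4 × 276 = 207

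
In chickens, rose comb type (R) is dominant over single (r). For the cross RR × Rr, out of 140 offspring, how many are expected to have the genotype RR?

Punnett square for RR × Rr:
Offspring genotypes: 2 RR, 2 Rr
Total offspring: 4
Count with target: 2
Probability: 2/4 = 1/2
Expected count = 1/2 × 140 = 70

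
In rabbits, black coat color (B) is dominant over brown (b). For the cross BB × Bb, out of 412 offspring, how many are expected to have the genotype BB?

Punnett square for BB × Bb:
Offspring genotypes: 2 BB, 2 Bb
Total offspring: 4
Count with target: 2
Probability: 2/4 = 1/2
Expected count = 1/2 × 412 = 206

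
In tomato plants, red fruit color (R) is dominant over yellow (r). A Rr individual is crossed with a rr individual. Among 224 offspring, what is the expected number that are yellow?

Punnett square for Rr × rr:
Offspring genotypes: 2 Rr, 2 rr
red: 2, yellow: 2
yellow: 2 out of 4 → fraction 1/2
Expected count = 1/2 × 224 = 112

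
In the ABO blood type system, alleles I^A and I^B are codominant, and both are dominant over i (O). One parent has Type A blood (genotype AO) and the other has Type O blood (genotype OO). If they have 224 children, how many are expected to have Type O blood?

Cross: AO × OO
Possible offspring genotypes: 2 AO, 2 OO
Blood type counts: 2 Type A, 2 Type O
Probability of Type O: 2/4 = 1/2
Expected count = 1/2 × 224 = 112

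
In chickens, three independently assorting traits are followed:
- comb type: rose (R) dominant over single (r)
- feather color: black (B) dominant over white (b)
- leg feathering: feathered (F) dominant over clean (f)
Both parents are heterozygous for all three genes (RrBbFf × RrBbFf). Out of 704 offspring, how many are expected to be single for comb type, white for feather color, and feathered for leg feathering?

Trihybrid cross: RrBbFf × RrBbFf
Each trait segregates independently with a 3:1 phenotypic ratio, so each gene contributes 3/4 (dominant) or 1/4 (recessive).
Target: single (comb type), white (feather color), feathered (leg feathering)
Probability = product of independent per-trait probabilities
= 1/4 × 1/4 × 3/4 = 3/64
Expected count = 3/64 × 704 = 33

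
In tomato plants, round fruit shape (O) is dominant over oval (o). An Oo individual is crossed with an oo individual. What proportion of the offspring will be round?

Punnett square for Oo × oo:
Offspring genotypes: 2 Oo, 2 oo
round: 2, oval: 2
round: 2 out of 4
Probability: 2/4 = 1/2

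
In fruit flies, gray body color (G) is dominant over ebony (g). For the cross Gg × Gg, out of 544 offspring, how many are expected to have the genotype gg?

Punnett square for Gg × Gg:
Offspring genotypes: 1 GG, 2 Gg, 1 gg
Total offspring: 4
Count with target: 1
Probability: 1/4
Expected count = 1/4 × 544 = 136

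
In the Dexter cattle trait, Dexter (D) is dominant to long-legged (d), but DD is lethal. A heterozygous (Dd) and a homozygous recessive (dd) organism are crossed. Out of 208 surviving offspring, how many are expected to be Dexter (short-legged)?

Cross: Dd × dd
Punnett square offspring (before lethality): 2 Dd, 2 dd
No DD offspring are produced in this cross.
Dexter (short-legged): 2 out of 4 → fraction 1/2
Expected count = 1/2 × 208 = 104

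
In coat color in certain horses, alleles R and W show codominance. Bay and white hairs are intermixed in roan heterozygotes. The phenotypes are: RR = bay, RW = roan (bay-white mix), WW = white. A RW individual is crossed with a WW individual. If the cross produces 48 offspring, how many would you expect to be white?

Punnett square for RW × WW:
Offspring genotypes: 2 RW, 2 WW
Phenotype counts: 2 roan (bay-white mix), 2 white
white: 2 out of 4 → fraction 1/2
Expected count = 1/2 × 48 = 24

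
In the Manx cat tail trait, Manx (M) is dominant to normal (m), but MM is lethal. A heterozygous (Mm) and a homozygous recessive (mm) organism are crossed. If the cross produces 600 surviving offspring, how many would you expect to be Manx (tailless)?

Cross: Mm × mm
Punnett square offspring (before lethality): 2 Mm, 2 mm
No MM offspring are produced in this cross.
Manx (tailless): 2 out of 4 → fraction 1/2
Expected count = 1/2 × 600 = 300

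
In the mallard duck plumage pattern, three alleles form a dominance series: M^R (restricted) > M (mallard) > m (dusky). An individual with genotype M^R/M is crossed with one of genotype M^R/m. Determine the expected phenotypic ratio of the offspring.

Cross: M^R/M × M^R/m
Allele dominance: M^R > M > m
Offspring genotypes: 1 M^R/M^R, 1 M^R/m, 1 M^R/M, 1 M/m
Phenotype counts: 3 restricted, 1 mallard
Ratio: 3 restricted : 1 mallard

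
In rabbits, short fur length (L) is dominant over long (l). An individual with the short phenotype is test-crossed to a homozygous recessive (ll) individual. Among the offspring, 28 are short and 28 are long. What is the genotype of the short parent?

Test cross: ? × ll
Offspring: 28 short, 28 long — approximately 1:1.
A 1:1 ratio in a test cross indicates the unknown parent is heterozygous (Ll).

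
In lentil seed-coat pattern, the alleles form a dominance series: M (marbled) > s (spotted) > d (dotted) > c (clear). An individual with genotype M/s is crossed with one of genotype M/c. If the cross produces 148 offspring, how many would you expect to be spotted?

Cross: M/s × M/c
Allele dominance: M > s > d > c
Offspring genotypes: 1 M/M, 1 M/c, 1 M/s, 1 s/c
Phenotype counts: 3 marbled, 1 spotted
spotted: 1 out of 4 → fraction 1/4
Expected count = 1/4 × 148 = 37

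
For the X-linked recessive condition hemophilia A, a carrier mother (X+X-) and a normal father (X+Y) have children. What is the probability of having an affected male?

Cross: X+X- × X+Y
Offspring: 1 X+X+, 1 X+Y, 1 X+X-, 1 X-Y
Probability of an affected male: 1/4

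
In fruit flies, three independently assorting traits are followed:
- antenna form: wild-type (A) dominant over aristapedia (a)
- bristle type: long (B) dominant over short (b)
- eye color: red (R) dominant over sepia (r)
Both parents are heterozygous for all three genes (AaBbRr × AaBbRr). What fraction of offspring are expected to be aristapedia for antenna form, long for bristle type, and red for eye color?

Trihybrid cross: AaBbRr × AaBbRr
Each trait segregates independently with a 3:1 phenotypic ratio, so each gene contributes 3/4 (dominant) or 1/4 (recessive).
Target: aristapedia (antenna form), long (bristle type), red (eye color)
Probability = product of independent per-trait probabilities
= 1/4 × 3/4 × 3/4 = 9/64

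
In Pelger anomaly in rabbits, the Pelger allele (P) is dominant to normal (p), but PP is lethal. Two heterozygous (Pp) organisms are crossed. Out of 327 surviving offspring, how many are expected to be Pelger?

Cross: Pp × Pp
Punnett square offspring (before lethality): 1 PP, 2 Pp, 1 pp
The PP genotype is lethal (embryos die); surviving offspring: 2 Pp, 1 pp
Pelger: 2 out of 3 → fraction 2/3
Expected count = 2/3 × 327 = 218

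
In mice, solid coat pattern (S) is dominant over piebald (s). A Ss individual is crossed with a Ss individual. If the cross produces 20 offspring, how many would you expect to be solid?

Punnett square for Ss × Ss:
Offspring genotypes: 1 SS, 2 Ss, 1 ss
solid: 3, piebald: 1
solid: 3 out of 4 → fraction 3/4
Expected count = 3/4 × 20 = 15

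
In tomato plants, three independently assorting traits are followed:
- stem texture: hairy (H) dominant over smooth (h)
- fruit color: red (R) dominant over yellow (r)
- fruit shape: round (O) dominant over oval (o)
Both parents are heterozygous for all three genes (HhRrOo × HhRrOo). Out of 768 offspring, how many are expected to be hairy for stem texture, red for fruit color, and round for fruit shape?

Trihybrid cross: HhRrOo × HhRrOo
Each trait segregates independently with a 3:1 phenotypic ratio, so each gene contributes 3/4 (dominant) or 1/4 (recessive).
Target: hairy (stem texture), red (fruit color), round (fruit shape)
Probability = product of independent per-trait probabilities
= 3/4 × 3/4 × 3/4 = 27/64
Expected count = 27/64 × 768 = 324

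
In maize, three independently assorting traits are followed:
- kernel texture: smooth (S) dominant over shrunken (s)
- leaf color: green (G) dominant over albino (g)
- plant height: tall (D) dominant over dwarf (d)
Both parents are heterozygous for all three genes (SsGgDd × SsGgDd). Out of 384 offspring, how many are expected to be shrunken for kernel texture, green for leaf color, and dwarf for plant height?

Trihybrid cross: SsGgDd × SsGgDd
Each trait segregates independently with a 3:1 phenotypic ratio, so each gene contributes 3/4 (dominant) or 1/4 (recessive).
Target: shrunken (kernel texture), green (leaf color), dwarf (plant height)
Probability = product of independent per-trait probabilities
= 1/4 × 3/4 × 1/4 = 3/64
Expected count = 3/64 × 384 = 18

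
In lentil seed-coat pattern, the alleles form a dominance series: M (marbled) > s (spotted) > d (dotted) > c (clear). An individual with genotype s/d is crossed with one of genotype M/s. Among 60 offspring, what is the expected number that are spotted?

Cross: s/d × M/s
Allele dominance: M > s > d > c
Offspring genotypes: 1 M/s, 1 s/s, 1 M/d, 1 s/d
Phenotype counts: 2 marbled, 2 spotted
spotted: 2 out of 4 → fraction 1/2
Expected count = 1/2 × 60 = 30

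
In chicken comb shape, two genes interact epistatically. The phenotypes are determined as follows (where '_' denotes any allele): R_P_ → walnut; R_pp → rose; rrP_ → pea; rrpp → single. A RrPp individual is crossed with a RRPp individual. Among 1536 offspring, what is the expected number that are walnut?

Cross: RrPp × RRPp — consider each gene separately:
R gene: Rr × RR → 2 RR, 2 Rr → 4 R_ (out of 4)
P gene: Pp × Pp → 1 PP, 2 Pp, 1 pp → 3 P_ : 1 pp (out of 4)
Genotype classes (out of 4 × 4 = 16): R_P_ = 4×3 = 12; R_pp = 4×1 = 4
Apply the phenotype rules: R_P_ (12) → walnut; R_pp (4) → rose
Phenotype counts (out of 16): 12 walnut, 4 rose
walnut: 12 out of 16 → fraction 3/4
Expected count = 3/4 × 1536 = 1152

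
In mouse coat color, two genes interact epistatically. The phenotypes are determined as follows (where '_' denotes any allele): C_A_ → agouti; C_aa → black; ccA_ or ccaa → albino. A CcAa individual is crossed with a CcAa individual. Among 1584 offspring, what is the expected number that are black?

Cross: CcAa × CcAa — consider each gene separately:
C gene: Cc × Cc → 1 CC, 2 Cc, 1 cc → 3 C_ : 1 cc (out of 4)
A gene: Aa × Aa → 1 AA, 2 Aa, 1 aa → 3 A_ : 1 aa (out of 4)
Genotype classes (out of 4 × 4 = 16): C_A_ = 3×3 = 9; C_aa = 3×1 = 3; ccA_ = 1×3 = 3; ccaa = 1×1 = 1
Apply the phenotype rules: C_A_ (9) → agouti; C_aa (3) → black; ccA_ (3) + ccaa (1) → albino
Phenotype counts (out of 16): 9 agouti, 3 black, 4 albino
black: 3 out of 16 → fraction 3/16
Expected count = 3/16 × 1584 = 297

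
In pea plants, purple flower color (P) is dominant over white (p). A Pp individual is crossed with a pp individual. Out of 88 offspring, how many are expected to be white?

Punnett square for Pp × pp:
Offspring genotypes: 2 Pp, 2 pp
purple: 2, white: 2
white: 2 out of 4 → fraction 1/2
Expected count = 1/2 × 88 = 44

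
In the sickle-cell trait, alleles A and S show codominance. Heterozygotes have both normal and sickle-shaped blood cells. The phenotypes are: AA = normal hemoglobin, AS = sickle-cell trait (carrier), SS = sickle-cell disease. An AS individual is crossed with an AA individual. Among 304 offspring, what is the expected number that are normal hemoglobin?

Punnett square for AS × AA:
Offspring genotypes: 2 AA, 2 AS
Phenotype counts: 2 normal hemoglobin, 2 sickle-cell trait (carrier)
normal hemoglobin: 2 out of 4 → fraction 1/2
Expected count = 1/2 × 304 = 152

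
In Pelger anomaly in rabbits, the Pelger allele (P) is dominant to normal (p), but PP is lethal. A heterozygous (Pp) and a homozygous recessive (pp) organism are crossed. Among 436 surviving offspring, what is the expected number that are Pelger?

Cross: Pp × pp
Punnett square offspring (before lethality): 2 Pp, 2 pp
No PP offspring are produced in this cross.
Pelger: 2 out of 4 → fraction 1/2
Expected count = 1/2 × 436 = 218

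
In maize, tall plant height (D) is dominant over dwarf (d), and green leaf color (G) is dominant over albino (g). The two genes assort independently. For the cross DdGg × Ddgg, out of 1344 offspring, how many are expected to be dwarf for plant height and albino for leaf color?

Dihybrid cross DdGg × Ddgg — consider each gene separately:
plant height: Dd × Dd → 1 DD, 2 Dd, 1 dd → 3 D_ : 1 dd (out of 4)
leaf color: Gg × gg → 2 Gg, 2 gg → 2 G_ : 2 gg (out of 4)
Looking for: dwarf (dd) and albino (gg)
P(dwarf) = 1/4, P(albino) = 2/4
P(both) = 1/4 × 2/4 = 2/16 = 1/8
Expected count = 1/8 × 1344 = 168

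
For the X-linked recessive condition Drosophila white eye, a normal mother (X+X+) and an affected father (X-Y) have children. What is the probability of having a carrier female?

Cross: X+X+ × X-Y
Offspring: 2 X+X-, 2 X+Y
Probability of a carrier female: 2/4 = 1/2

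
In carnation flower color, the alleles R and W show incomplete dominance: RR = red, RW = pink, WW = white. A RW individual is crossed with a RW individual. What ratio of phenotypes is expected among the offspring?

Punnett square for RW × RW:
Offspring genotypes: 1 RR, 2 RW, 1 WW
Phenotype counts: 1 red, 2 pink, 1 white
Ratio: 1 red : 2 pink : 1 white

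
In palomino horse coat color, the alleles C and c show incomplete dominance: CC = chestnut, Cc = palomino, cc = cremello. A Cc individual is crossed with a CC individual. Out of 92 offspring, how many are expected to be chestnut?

Punnett square for Cc × CC:
Offspring genotypes: 2 CC, 2 Cc
Phenotype counts: 2 chestnut, 2 palomino
chestnut: 2 out of 4 → fraction 1/2
Expected count = 1/2 × 92 = 46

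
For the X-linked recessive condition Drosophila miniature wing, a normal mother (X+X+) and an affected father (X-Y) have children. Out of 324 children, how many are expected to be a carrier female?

Cross: X+X+ × X-Y
Offspring: 2 X+X-, 2 X+Y
Probability of a carrier female: 2/4 = 1/2
Expected count = 1/2 × 324 = 162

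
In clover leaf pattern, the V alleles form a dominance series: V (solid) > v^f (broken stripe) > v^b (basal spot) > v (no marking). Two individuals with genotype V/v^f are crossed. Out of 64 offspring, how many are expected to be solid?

Cross: V/v^f × V/v^f
Allele dominance: V > v^f > v^b > v
Offspring genotypes: 1 V/V, 2 V/v^f, 1 v^f/v^f
Phenotype counts: 3 solid, 1 broken stripe
solid: 3 out of 4 → fraction 3/4
Expected count = 3/4 × 64 = 48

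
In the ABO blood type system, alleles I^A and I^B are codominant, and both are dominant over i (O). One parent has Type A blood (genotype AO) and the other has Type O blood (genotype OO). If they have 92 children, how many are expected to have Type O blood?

Cross: AO × OO
Possible offspring genotypes: 2 AO, 2 OO
Blood type counts: 2 Type A, 2 Type O
Probability of Type O: 2/4 = 1/2
Expected count = 1/2 × 92 = 46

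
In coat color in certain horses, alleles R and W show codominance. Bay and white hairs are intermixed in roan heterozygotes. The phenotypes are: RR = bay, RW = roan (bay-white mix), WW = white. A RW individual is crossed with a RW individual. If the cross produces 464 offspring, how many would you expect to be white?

Punnett square for RW × RW:
Offspring genotypes: 1 RR, 2 RW, 1 WW
Phenotype counts: 1 bay, 2 roan (bay-white mix), 1 white
white: 1 out of 4 → fraction 1/4
Expected count = 1/4 × 464 = 116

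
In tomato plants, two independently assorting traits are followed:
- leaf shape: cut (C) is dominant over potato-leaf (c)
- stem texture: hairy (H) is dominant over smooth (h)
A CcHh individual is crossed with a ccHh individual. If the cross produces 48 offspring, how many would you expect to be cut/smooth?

Dihybrid cross CcHh × ccHh — consider each gene separately:
leaf shape: Cc × cc → 2 Cc, 2 cc → 2 C_ : 2 cc (out of 4)
stem texture: Hh × Hh → 1 HH, 2 Hh, 1 hh → 3 H_ : 1 hh (out of 4)
Combine (counts out of 4 × 4 = 16): cut/hairy (C_H_) = 2×3 = 6; cut/smooth (C_hh) = 2×1 = 2; potato-leaf/hairy (ccH_) = 2×3 = 6; potato-leaf/smooth (cchh) = 2×1 = 2
Phenotype counts (out of 16): 6 cut/hairy, 2 cut/smooth, 6 potato-leaf/hairy, 2 potato-leaf/smooth
cut/smooth: 2 out of 16 → fraction 1/8
Expected count = 1/8 × 48 = 6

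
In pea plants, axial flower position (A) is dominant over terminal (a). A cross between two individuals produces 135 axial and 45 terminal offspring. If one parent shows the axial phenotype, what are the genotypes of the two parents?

Observed offspring: 135 axial, 45 terminal
The observed ratio simplifies to 3:1. Terminal (aa) offspring appear, so each parent must contribute one a allele. The parent stated to show axial carries A, so it is Aa. The other parent is then either Aa or aa: Aa × aa would give a 1:1 split, whereas Aa × Aa gives 3:1 — matching the data. So both parents are heterozygous (Aa × Aa).
Parent genotypes: Aa × Aa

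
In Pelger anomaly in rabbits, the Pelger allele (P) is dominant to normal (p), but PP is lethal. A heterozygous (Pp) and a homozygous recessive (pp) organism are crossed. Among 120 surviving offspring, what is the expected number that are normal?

Cross: Pp × pp
Punnett square offspring (before lethality): 2 Pp, 2 pp
No PP offspring are produced in this cross.
normal: 2 out of 4 → fraction 1/2
Expected count = 1/2 × 120 = 60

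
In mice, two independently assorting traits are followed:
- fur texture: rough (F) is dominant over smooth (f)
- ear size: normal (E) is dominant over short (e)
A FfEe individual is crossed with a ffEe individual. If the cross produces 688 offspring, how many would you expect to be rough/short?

Dihybrid cross FfEe × ffEe — consider each gene separately:
fur texture: Ff × ff → 2 Ff, 2 ff → 2 F_ : 2 ff (out of 4)
ear size: Ee × Ee → 1 EE, 2 Ee, 1 ee → 3 E_ : 1 ee (out of 4)
Combine (counts out of 4 × 4 = 16): rough/normal (F_E_) = 2×3 = 6; rough/short (F_ee) = 2×1 = 2; smooth/normal (ffE_) = 2×3 = 6; smooth/short (ffee) = 2×1 = 2
Phenotype counts (out of 16): 6 rough/normal, 2 rough/short, 6 smooth/normal, 2 smooth/short
rough/short: 2 out of 16 → fraction 1/8
Expected count = 1/8 × 688 = 86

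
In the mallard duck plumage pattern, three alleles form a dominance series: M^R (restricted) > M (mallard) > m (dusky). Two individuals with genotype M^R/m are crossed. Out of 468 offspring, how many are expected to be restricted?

Cross: M^R/m × M^R/m
Allele dominance: M^R > M > m
Offspring genotypes: 1 M^R/M^R, 2 M^R/m, 1 m/m
Phenotype counts: 3 restricted, 1 dusky
restricted: 3 out of 4 → fraction 3/4
Expected count = 3/4 × 468 = 351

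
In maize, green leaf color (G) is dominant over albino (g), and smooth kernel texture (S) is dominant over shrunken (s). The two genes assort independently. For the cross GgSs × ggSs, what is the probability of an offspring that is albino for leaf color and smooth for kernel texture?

Dihybrid cross GgSs × ggSs — consider each gene separately:
leaf color: Gg × gg → 2 Gg, 2 gg → 2 G_ : 2 gg (out of 4)
kernel texture: Ss × Ss → 1 SS, 2 Ss, 1 ss → 3 S_ : 1 ss (out of 4)
Looking for: albino (gg) and smooth (S_)
P(albino) = 2/4, P(smooth) = 3/4
P(both) = 2/4 × 3/4 = 6/16 = 3/8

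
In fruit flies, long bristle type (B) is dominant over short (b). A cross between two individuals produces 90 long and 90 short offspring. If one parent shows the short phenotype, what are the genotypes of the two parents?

Observed offspring: 90 long, 90 short
The observed ratio simplifies to 1:1. One parent shows short, so its genotype must be bb. A 1:1 offspring split requires the other parent to be heterozygous (Bb).
Parent genotypes: bb × Bb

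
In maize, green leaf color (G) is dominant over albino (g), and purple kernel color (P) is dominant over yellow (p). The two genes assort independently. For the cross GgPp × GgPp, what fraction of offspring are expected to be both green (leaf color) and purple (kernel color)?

Dihybrid cross GgPp × GgPp — consider each gene separately:
leaf color: Gg × Gg → 1 GG, 2 Gg, 1 gg → 3 G_ : 1 gg (out of 4)
kernel color: Pp × Pp → 1 PP, 2 Pp, 1 pp → 3 P_ : 1 pp (out of 4)
Looking for: green (G_) and purple (P_)
P(green) = 3/4, P(purple) = 3/4
P(both) = 3/4 × 3/4 = 9/16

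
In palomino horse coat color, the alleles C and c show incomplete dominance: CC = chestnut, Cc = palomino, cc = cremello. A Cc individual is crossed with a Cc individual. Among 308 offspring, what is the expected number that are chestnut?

Punnett square for Cc × Cc:
Offspring genotypes: 1 CC, 2 Cc, 1 cc
Phenotype counts: 1 chestnut, 2 palomino, 1 cremello
chestnut: 1 out of 4 → fraction 1/4
Expected count = 1/4 × 308 = 77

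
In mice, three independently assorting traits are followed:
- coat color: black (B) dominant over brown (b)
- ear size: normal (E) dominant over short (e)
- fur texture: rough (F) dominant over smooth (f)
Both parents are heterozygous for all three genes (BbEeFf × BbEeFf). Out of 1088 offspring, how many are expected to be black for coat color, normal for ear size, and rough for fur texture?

Trihybrid cross: BbEeFf × BbEeFf
Each trait segregates independently with a 3:1 phenotypic ratio, so each gene contributes 3/4 (dominant) or 1/4 (recessive).
Target: black (coat color), normal (ear size), rough (fur texture)
Probability = product of independent per-trait probabilities
= 3/4 × 3/4 × 3/4 = 27/64
Expected count = 27/64 × 1088 = 459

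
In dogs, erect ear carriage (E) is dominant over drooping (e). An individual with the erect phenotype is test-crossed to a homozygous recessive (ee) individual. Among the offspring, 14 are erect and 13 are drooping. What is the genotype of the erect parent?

Test cross: ? × ee
Offspring: 14 erect, 13 drooping — approximately 1:1.
A 1:1 ratio in a test cross indicates the unknown parent is heterozygous (Ee).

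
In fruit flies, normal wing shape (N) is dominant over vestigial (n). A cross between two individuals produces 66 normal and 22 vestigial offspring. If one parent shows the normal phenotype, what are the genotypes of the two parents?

Observed offspring: 66 normal, 22 vestigial
The observed ratio simplifies to 3:1. Vestigial (nn) offspring appear, so each parent must contribute one n allele. The parent stated to show normal carries N, so it is Nn. The other parent is then either Nn or nn: Nn × nn would give a 1:1 split, whereas Nn × Nn gives 3:1 — matching the data. So both parents are heterozygous (Nn × Nn).
Parent genotypes: Nn × Nn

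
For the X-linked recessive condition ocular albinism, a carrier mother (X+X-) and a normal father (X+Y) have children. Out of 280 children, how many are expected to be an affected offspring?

Cross: X+X- × X+Y
Offspring: 1 X+X+, 1 X+Y, 1 X+X-, 1 X-Y
Probability of an affected offspring: 1/4
Expected count = 1/4 × 280 = 70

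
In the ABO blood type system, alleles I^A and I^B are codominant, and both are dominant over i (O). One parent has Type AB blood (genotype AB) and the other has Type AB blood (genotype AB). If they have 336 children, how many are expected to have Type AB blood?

Cross: AB × AB
Possible offspring genotypes: 1 AA, 2 AB, 1 BB
Blood type counts: 1 Type A, 2 Type AB, 1 Type B
Probability of Type AB: 2/4 = 1/2
Expected count = 1/2 × 336 = 168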